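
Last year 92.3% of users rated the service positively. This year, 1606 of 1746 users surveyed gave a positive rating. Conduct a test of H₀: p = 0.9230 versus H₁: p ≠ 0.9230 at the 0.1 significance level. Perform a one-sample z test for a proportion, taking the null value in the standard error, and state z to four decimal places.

z = -0.4989

p̂ = 1606/1746 = 0.919817.
Standard error under H₀: √(0.923×0.077/1746) = 0.006380.
z = (0.919817 − 0.923)/0.006380 = -0.003183/0.006380 = -0.4989.
p-value = 2·P(Z > 0.499) ≈ 0.6178. With α = 0.1, fail to reject H₀.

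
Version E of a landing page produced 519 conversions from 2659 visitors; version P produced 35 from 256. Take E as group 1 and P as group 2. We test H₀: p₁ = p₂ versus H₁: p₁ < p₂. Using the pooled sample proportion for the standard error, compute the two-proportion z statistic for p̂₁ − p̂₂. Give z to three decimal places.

z = 2.277

p̂₁ = 519/2659 = 0.195186, p̂₂ = 35/256 = 0.136719.
Pooled p̂ = (519+35)/(2659+256) = 554/2915 = 0.190051.
SE = √(p̂(1−p̂)(1/n₁+1/n₂)) = √(0.190051·0.809949·0.00428233) = √(0.000659187) = 0.025675.
z = (0.195186 − 0.136719)/0.025675 = 0.058467/0.025675 = 2.277.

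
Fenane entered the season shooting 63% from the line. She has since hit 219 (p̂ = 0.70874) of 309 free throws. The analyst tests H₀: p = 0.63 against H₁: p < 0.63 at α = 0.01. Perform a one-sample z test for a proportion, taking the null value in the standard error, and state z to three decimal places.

z = 2.867

p̂ = 219/309 ≈ 0.708738.
Under H₀, SE = √(0.63·0.37/309) = √(0.000754369) = 0.027466.
z = (0.708738 − 0.63)/0.027466 = 0.078738/0.027466 = 2.867.
p-value = P(Z < 2.867) ≈ 0.9979; since p > α = 0.01, fail to reject H₀.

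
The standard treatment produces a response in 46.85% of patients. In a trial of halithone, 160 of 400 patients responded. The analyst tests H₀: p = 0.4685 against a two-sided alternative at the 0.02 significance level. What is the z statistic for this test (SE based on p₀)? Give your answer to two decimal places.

z = -2.75

p̂ = 160/400 = 0.40000.
Standard error under H₀: √(0.4685×0.5315/400) = 0.02495.
z = (0.40000 − 0.4685)/0.02495 = -0.06850/0.02495 = -2.75.
p-value = 2·P(Z > 2.745) ≈ 0.0060; since p < α = 0.02, reject H₀.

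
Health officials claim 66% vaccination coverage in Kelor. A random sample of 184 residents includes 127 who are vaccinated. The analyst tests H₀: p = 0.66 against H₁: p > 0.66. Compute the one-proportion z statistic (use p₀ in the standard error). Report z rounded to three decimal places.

p̂ = 127/184 ≈ 0.69022.
Under H₀, SE = √(0.66·0.34/184) = √(0.00121957) = 0.03492.
z = (0.69022 − 0.66)/0.03492 = 0.03022/0.03492 = 0.865.
p-value = P(Z > 0.865) ≈ 0.1934.

z = 0.865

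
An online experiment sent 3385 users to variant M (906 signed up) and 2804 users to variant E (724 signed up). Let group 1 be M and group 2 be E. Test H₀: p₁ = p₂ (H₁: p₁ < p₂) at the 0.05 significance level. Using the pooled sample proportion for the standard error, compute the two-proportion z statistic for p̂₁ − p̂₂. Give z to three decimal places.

p̂₁ = 906/3385 ≈ 0.26765, p̂₂ = 724/2804 ≈ 0.25820.
Pooled p̂ = (906+724)/(3385+2804) = 1630/6189 = 0.26337.
SE = √(0.194006 × 0.000652054) = 0.01125.
z = (0.26765 − 0.25820)/0.01125 = 0.00945/0.01125 = 0.840.
p-value = P(Z < 0.840) ≈ 0.7996, so at α = 0.05 we fail to reject H₀.

z = 0.840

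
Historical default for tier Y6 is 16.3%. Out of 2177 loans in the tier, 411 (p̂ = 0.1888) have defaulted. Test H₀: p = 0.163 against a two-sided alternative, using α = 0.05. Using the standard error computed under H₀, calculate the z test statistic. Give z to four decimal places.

z = 3.2580

p̂ = 411/2177 ≈ 0.1887919.
Under H₀, SE = √(0.163·0.837/2177) = √(6.26693e-05) = 0.0079164.
z = (0.1887919 − 0.163)/0.0079164 = 0.0257919/0.0079164 = 3.2580.
Two-sided p-value ≈ 2·Φ(−3.258) = 0.0011; since p < α = 0.05, reject H₀.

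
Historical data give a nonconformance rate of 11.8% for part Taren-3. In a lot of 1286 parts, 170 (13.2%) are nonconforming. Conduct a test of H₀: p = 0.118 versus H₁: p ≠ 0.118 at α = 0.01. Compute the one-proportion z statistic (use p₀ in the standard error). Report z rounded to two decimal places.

p̂ = 170/1286 = 0.1322.
Under H₀, SE = √(0.118·0.882/1286) = √(8.093e-05) = 0.0090.
z = (0.1322 − 0.118)/0.0090 = 0.0142/0.0090 = 1.58.
Two-sided p-value ≈ 2·Φ(−1.578) = 0.1146. With α = 0.01, fail to reject H₀.

z = 1.58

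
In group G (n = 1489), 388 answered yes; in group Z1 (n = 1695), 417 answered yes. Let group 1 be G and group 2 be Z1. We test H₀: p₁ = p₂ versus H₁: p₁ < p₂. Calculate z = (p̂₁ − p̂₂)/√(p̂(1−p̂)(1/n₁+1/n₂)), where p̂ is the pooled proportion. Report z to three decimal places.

z = 0.943

p̂₁ = 388/1489 ≈ 0.26058, p̂₂ = 417/1695 ≈ 0.24602.
Pooled p̂ = (388+417)/(1489+1695) = 805/3184 = 0.25283.
SE = √(0.188905 × 0.00126156) = 0.01544.
z = (0.26058 − 0.24602)/0.01544 = 0.01456/0.01544 = 0.943.
p-value = P(Z < 0.943) ≈ 0.8272.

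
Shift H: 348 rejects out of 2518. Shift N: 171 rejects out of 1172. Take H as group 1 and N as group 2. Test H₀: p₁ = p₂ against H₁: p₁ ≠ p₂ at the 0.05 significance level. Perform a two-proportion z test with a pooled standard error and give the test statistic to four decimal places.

z = -0.6263

p̂₁ = 348/2518 = 0.1382049, p̂₂ = 171/1172 = 0.1459044.
Pooled p̂ = (348+171)/(2518+1172) = 519/3690 = 0.1406504.
SE = √(0.120868 × 0.00125038) = 0.0122935.
z = (0.1382049 − 0.1459044)/0.0122935 = -0.0076995/0.0122935 = -0.6263.
Two-sided p-value ≈ 2·Φ(−0.626) = 0.5311, so at α = 0.05 we fail to reject H₀.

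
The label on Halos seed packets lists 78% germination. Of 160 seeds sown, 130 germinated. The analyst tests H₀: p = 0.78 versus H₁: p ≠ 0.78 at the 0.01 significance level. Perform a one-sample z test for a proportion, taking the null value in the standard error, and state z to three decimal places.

p̂ = 130/160 = 0.81250.
SE = √(p₀(1−p₀)/n) = √(0.1716/160) = 0.03275.
z = (0.81250 − 0.78)/0.03275 = 0.03250/0.03275 = 0.992.
p-value = 2·P(Z > 0.992) ≈ 0.3210, so at α = 0.01 we fail to reject H₀.

z = 0.992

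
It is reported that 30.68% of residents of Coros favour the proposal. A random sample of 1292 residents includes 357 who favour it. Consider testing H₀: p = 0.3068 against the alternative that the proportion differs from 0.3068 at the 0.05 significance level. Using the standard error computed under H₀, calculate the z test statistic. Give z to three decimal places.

p̂ = 357/1292 ≈ 0.27632.
SE = √(p₀(1−p₀)/n) = √(0.21267/1292) = 0.01283.
z = (0.27632 − 0.3068)/0.01283 = -0.03048/0.01283 = -2.376.
p-value = 2·P(Z > 2.376) ≈ 0.0175, so at α = 0.05 we reject H₀.

z = -2.376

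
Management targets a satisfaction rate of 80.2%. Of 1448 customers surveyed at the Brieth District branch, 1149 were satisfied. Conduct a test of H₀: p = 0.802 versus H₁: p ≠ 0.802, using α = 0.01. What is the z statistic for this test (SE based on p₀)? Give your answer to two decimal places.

z = -0.81

p̂ = 1149/1448 ≈ 0.7935.
Standard error under H₀: √(0.802×0.198/1448) = 0.0105.
z = (0.7935 − 0.802)/0.0105 = -0.0085/0.0105 = -0.81.
p-value = 2·P(Z > 0.811) ≈ 0.4174. With α = 0.01, fail to reject H₀.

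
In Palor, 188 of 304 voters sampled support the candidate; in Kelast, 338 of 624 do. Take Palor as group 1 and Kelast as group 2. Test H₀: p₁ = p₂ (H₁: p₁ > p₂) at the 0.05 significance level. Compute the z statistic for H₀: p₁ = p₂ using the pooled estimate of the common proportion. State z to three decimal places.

z = 2.215

p̂₁ = 188/304 ≈ 0.618421, p̂₂ = 338/624 ≈ 0.541667.
Pooled p̂ = (188+338)/(304+624) = 526/928 = 0.566810.
SE = √(p̂(1−p̂)(1/n₁+1/n₂)) = √(0.566810·0.433190·0.00489204) = √(0.00120117) = 0.034658.
z = (0.618421 − 0.541667)/0.034658 = 0.076754/0.034658 = 2.215.
p-value = P(Z > 2.215) ≈ 0.0134; since p < α = 0.05, reject H₀.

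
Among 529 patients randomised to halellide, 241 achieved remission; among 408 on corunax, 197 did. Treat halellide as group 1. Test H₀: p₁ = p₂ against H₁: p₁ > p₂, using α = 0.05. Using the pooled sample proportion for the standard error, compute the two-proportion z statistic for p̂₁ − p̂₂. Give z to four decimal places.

p̂₁ = 241/529 ≈ 0.455577, p̂₂ = 197/408 ≈ 0.482843.
Pooled p̂ = (241+197)/(529+408) = 438/937 = 0.467449.
SE = √(p̂(1−p̂)(1/n₁+1/n₂)) = √(0.467449·0.532551·0.00434134) = √(0.00108074) = 0.032875.
z = (0.455577 − 0.482843)/0.032875 = -0.027266/0.032875 = -0.8294.
p-value = P(Z > -0.829) ≈ 0.7966; since p > α = 0.05, fail to reject H₀.

z = -0.8294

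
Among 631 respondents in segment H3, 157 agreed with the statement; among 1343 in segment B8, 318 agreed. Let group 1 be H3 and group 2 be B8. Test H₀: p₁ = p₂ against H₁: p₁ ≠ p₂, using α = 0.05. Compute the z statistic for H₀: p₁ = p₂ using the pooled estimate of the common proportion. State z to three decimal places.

z = 0.583

p̂₁ = 157/631 ≈ 0.24881, p̂₂ = 318/1343 ≈ 0.23678.
Pooled p̂ = (157+318)/(631+1343) = 475/1974 = 0.24063.
SE = √(0.182726 × 0.00232939) = 0.02063.
z = (0.24881 − 0.23678)/0.02063 = 0.01203/0.02063 = 0.583.
p-value = 2·P(Z > 0.583) ≈ 0.5599; since p > α = 0.05, fail to reject H₀.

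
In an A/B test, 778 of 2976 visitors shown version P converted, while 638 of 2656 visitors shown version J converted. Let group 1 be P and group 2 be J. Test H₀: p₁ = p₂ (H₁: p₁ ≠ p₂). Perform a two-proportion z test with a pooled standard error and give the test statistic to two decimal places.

z = 1.83

p̂₁ = 778/2976 = 0.2614, p̂₂ = 638/2656 = 0.2402.
Pooled p̂ = (778+638)/(2976+2656) = 1416/5632 = 0.2514.
SE = √(p̂(1−p̂)(1/n₁+1/n₂)) = √(0.2514·0.7486·0.000712528) = √(0.000134104) = 0.0116.
z = (0.2614 − 0.2402)/0.0116 = 0.0212/0.0116 = 1.83.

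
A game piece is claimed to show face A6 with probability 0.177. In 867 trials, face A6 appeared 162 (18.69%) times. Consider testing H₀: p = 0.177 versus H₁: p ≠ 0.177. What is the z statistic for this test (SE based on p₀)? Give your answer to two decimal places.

z = 0.76

p̂ = 162/867 ≈ 0.1869.
SE = √(p₀(1−p₀)/n) = √(0.14567/867) = 0.0130.
z = (0.1869 − 0.177)/0.0130 = 0.0099/0.0130 = 0.76.
Two-sided p-value ≈ 2·Φ(−0.760) = 0.4473.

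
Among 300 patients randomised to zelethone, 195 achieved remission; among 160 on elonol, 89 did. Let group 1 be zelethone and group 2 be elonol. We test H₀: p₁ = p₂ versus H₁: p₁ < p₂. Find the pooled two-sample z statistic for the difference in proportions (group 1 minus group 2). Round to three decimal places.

z = 1.970

p̂₁ = 195/300 ≈ 0.65000, p̂₂ = 89/160 ≈ 0.55625.
Pooled p̂ = (195+89)/(300+160) = 284/460 = 0.61739.
SE = √(0.236219 × 0.00958333) = 0.04758.
z = (0.65000 − 0.55625)/0.04758 = 0.09375/0.04758 = 1.970.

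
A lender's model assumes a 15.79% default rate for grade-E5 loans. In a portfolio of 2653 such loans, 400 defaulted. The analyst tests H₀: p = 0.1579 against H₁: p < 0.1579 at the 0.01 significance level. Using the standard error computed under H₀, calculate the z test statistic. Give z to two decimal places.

z = -1.01

p̂ = 400/2653 ≈ 0.15077.
Standard error under H₀: √(0.1579×0.8421/2653) = 0.00708.
z = (0.15077 − 0.1579)/0.00708 = -0.00713/0.00708 = -1.01.
p-value = P(Z < -1.007) ≈ 0.1570, so at α = 0.01 we fail to reject H₀.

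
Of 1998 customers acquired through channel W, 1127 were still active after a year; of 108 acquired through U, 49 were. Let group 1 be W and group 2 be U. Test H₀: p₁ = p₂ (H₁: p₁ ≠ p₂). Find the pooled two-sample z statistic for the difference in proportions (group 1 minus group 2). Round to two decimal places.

z = 2.25

p̂₁ = 1127/1998 = 0.5641, p̂₂ = 49/108 = 0.4537.
Pooled p̂ = (1127+49)/(1998+108) = 1176/2106 = 0.5584.
SE = √(0.246589 × 0.00975976) = 0.0491.
z = (0.5641 − 0.4537)/0.0491 = 0.1104/0.0491 = 2.25.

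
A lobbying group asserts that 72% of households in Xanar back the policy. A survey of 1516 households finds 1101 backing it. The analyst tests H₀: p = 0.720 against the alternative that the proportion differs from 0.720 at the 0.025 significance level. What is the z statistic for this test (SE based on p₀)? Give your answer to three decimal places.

z = 0.542

p̂ = 1101/1516 ≈ 0.72625.
Standard error under H₀: √(0.72×0.28/1516) = 0.01153.
z = (0.72625 − 0.72)/0.01153 = 0.00625/0.01153 = 0.542.
Two-sided p-value ≈ 2·Φ(−0.542) = 0.5876; since p > α = 0.025, fail to reject H₀.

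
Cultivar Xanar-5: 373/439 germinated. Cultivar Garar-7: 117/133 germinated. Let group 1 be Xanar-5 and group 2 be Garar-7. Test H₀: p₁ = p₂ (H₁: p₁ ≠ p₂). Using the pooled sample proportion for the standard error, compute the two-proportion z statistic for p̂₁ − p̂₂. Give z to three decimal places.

p̂₁ = 373/439 = 0.84966, p̂₂ = 117/133 = 0.87970.
Pooled p̂ = (373+117)/(439+133) = 490/572 = 0.85664.
SE = √(0.122806 × 0.0097967) = 0.03469.
z = (0.84966 − 0.87970)/0.03469 = -0.03004/0.03469 = -0.866.

z = -0.866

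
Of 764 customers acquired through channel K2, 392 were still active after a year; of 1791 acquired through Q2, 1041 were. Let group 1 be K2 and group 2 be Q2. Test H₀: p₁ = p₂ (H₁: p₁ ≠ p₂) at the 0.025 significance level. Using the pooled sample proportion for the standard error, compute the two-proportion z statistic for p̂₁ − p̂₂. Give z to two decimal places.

z = -3.18

p̂₁ = 392/764 ≈ 0.5131, p̂₂ = 1041/1791 ≈ 0.5812.
Pooled p̂ = (392+1041)/(764+1791) = 1433/2555 = 0.5609.
SE = √(p̂(1−p̂)(1/n₁+1/n₂)) = √(0.5609·0.4391·0.00186725) = √(0.000459896) = 0.0214.
z = (0.5131 − 0.5812)/0.0214 = -0.0681/0.0214 = -3.18.
Two-sided p-value ≈ 2·Φ(−3.178) = 0.0015; since p < α = 0.025, reject H₀.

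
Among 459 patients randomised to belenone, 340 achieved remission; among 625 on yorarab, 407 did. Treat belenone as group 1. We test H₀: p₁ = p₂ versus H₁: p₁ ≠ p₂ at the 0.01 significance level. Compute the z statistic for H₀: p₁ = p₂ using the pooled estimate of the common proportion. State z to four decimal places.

z = 3.1471

p̂₁ = 340/459 = 0.740741, p̂₂ = 407/625 = 0.651200.
Pooled p̂ = (340+407)/(459+625) = 747/1084 = 0.689114.
SE = √(p̂(1−p̂)(1/n₁+1/n₂)) = √(0.689114·0.310886·0.00377865) = √(0.000809522) = 0.028452.
z = (0.740741 − 0.651200)/0.028452 = 0.089541/0.028452 = 3.1471.
Two-sided p-value ≈ 2·Φ(−3.147) = 0.0016, so at α = 0.01 we reject H₀.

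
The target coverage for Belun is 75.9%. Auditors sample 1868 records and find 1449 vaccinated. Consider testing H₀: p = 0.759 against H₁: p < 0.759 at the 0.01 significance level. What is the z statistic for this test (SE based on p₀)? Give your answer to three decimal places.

p̂ = 1449/1868 = 0.77570.
Standard error under H₀: √(0.759×0.241/1868) = 0.00990.
z = (0.77570 − 0.759)/0.00990 = 0.01670/0.00990 = 1.687.
p-value = P(Z < 1.687) ≈ 0.9542; since p > α = 0.01, fail to reject H₀.

z = 1.687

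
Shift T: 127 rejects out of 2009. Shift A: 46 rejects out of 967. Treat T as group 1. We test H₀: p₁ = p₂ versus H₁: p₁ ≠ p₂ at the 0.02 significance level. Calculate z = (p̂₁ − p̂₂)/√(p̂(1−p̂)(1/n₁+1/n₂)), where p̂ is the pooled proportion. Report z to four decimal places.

z = 1.7084

p̂₁ = 127/2009 = 0.0632155, p̂₂ = 46/967 = 0.0475698.
Pooled p̂ = (127+46)/(2009+967) = 173/2976 = 0.0581317.
SE = √(p̂(1−p̂)(1/n₁+1/n₂)) = √(0.0581317·0.9418683·0.00153189) = √(8.38745e-05) = 0.0091583.
z = (0.0632155 − 0.0475698)/0.0091583 = 0.0156457/0.0091583 = 1.7084.
Two-sided p-value ≈ 2·Φ(−1.708) = 0.0876. With α = 0.02, fail to reject H₀.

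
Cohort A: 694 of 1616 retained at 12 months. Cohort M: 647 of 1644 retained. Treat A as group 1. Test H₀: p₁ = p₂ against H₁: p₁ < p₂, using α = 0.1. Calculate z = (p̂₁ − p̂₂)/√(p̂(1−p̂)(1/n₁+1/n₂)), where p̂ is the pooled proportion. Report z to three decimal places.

z = 2.083

p̂₁ = 694/1616 = 0.42946, p̂₂ = 647/1644 = 0.39355.
Pooled p̂ = (694+647)/(1616+1644) = 1341/3260 = 0.41135.
SE = √(0.242141 × 0.00122708) = 0.01724.
z = (0.42946 − 0.39355)/0.01724 = 0.03591/0.01724 = 2.083.
p-value = P(Z < 2.083) ≈ 0.9814, so at α = 0.1 we fail to reject H₀.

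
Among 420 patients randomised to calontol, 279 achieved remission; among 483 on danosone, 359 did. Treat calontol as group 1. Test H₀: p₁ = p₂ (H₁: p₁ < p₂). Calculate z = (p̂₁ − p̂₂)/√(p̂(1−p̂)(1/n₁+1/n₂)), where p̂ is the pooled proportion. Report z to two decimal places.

p̂₁ = 279/420 ≈ 0.6643, p̂₂ = 359/483 ≈ 0.7433.
Pooled p̂ = (279+359)/(420+483) = 638/903 = 0.7065.
SE = √(p̂(1−p̂)(1/n₁+1/n₂)) = √(0.7065·0.2935·0.00445135) = √(0.000922959) = 0.0304.
z = (0.6643 − 0.7433)/0.0304 = -0.0790/0.0304 = -2.60.

z = -2.60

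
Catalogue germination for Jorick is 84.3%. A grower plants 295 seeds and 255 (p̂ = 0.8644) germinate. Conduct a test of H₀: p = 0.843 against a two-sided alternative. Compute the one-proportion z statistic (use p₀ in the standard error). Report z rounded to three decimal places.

p̂ = 255/295 = 0.86441.
Under H₀, SE = √(0.843·0.157/295) = √(0.000448647) = 0.02118.
z = (0.86441 − 0.843)/0.02118 = 0.02141/0.02118 = 1.011.
Two-sided p-value ≈ 2·Φ(−1.011) = 0.3122.

z = 1.011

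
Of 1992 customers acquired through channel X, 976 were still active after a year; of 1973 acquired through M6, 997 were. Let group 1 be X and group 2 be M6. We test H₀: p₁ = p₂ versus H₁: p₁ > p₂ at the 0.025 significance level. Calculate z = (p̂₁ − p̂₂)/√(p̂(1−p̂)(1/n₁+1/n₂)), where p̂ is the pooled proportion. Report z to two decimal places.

z = -0.97

p̂₁ = 976/1992 = 0.48996, p̂₂ = 997/1973 = 0.50532.
Pooled p̂ = (976+997)/(1992+1973) = 1973/3965 = 0.49760.
SE = √(0.249994 × 0.00100885) = 0.01588.
z = (0.48996 − 0.50532)/0.01588 = -0.01536/0.01588 = -0.97.
p-value = P(Z > -0.967) ≈ 0.8333; since p > α = 0.025, fail to reject H₀.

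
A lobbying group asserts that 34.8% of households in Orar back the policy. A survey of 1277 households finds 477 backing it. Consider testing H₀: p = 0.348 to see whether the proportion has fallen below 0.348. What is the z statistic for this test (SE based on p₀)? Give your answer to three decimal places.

p̂ = 477/1277 ≈ 0.37353.
SE = √(p₀(1−p₀)/n) = √(0.2269/1277) = 0.01333.
z = (0.37353 − 0.348)/0.01333 = 0.02553/0.01333 = 1.915.
p-value = P(Z < 1.915) ≈ 0.9723.

z = 1.915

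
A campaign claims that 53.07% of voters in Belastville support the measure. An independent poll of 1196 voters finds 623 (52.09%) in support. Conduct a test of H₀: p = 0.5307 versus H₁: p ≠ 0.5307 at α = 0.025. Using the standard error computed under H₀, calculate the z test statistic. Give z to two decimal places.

p̂ = 623/1196 = 0.5209.
Standard error under H₀: √(0.5307×0.4693/1196) = 0.0144.
z = (0.5209 − 0.5307)/0.0144 = -0.0098/0.0144 = -0.68.
p-value = 2·P(Z > 0.679) ≈ 0.4972; since p > α = 0.025, fail to reject H₀.

z = -0.68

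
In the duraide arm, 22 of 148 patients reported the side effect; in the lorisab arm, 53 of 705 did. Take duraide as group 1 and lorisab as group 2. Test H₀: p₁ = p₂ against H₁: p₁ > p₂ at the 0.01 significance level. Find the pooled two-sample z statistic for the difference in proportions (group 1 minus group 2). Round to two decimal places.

z = 2.87

p̂₁ = 22/148 ≈ 0.1486, p̂₂ = 53/705 ≈ 0.0752.
Pooled p̂ = (22+53)/(148+705) = 75/853 = 0.0879.
SE = √(0.0801942 × 0.0081752) = 0.0256.
z = (0.1486 − 0.0752)/0.0256 = 0.0734/0.0256 = 2.87.
p-value = P(Z > 2.869) ≈ 0.0021. With α = 0.01, reject H₀.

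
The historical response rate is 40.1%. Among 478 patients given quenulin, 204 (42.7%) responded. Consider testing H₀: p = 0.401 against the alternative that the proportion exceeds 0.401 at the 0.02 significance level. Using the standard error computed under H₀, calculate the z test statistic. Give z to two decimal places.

p̂ = 204/478 ≈ 0.4268.
Under H₀, SE = √(0.401·0.599/478) = √(0.000502508) = 0.0224.
z = (0.4268 − 0.401)/0.0224 = 0.0258/0.0224 = 1.15.
p-value = P(Z > 1.150) ≈ 0.1251; since p > α = 0.02, fail to reject H₀.

z = 1.15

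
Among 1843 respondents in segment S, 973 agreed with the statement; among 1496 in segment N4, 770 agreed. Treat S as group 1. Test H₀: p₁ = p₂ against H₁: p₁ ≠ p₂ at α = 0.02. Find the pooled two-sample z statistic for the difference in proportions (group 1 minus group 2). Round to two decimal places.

p̂₁ = 973/1843 ≈ 0.5279, p̂₂ = 770/1496 ≈ 0.5147.
Pooled p̂ = (973+770)/(1843+1496) = 1743/3339 = 0.5220.
SE = √(0.249515 × 0.00121104) = 0.0174.
z = (0.5279 − 0.5147)/0.0174 = 0.0132/0.0174 = 0.76.
p-value = 2·P(Z > 0.762) ≈ 0.4463, so at α = 0.02 we fail to reject H₀.

z = 0.76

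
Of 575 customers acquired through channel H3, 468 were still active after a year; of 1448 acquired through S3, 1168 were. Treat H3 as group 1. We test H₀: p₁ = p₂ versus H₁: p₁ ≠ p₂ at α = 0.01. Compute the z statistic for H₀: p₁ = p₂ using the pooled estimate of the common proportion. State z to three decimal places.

p̂₁ = 468/575 = 0.813913, p̂₂ = 1168/1448 = 0.806630.
Pooled p̂ = (468+1168)/(575+1448) = 1636/2023 = 0.808700.
SE = √(0.154704 × 0.00242974) = 0.019388.
z = (0.813913 − 0.806630)/0.019388 = 0.007283/0.019388 = 0.376.
p-value = 2·P(Z > 0.376) ≈ 0.7072; since p > α = 0.01, fail to reject H₀.

z = 0.376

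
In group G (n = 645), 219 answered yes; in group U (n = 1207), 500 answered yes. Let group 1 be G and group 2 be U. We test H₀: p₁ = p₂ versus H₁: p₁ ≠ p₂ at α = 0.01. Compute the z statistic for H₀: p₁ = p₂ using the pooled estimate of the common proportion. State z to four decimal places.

p̂₁ = 219/645 ≈ 0.3395349, p̂₂ = 500/1207 ≈ 0.4142502.
Pooled p̂ = (219+500)/(645+1207) = 719/1852 = 0.3882289.
SE = √(0.237507 × 0.00237889) = 0.0237698.
z = (0.3395349 − 0.4142502)/0.0237698 = -0.0747153/0.0237698 = -3.1433.
Two-sided p-value ≈ 2·Φ(−3.143) = 0.0017; since p < α = 0.01, reject H₀.

z = -3.1433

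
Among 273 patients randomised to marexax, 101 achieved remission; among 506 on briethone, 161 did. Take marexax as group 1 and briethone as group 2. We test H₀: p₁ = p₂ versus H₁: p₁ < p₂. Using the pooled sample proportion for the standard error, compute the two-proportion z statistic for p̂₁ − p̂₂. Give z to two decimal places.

p̂₁ = 101/273 ≈ 0.3700, p̂₂ = 161/506 ≈ 0.3182.
Pooled p̂ = (101+161)/(273+506) = 262/779 = 0.3363.
SE = √(p̂(1−p̂)(1/n₁+1/n₂)) = √(0.3363·0.6637·0.00563929) = √(0.00125876) = 0.0355.
z = (0.3700 − 0.3182)/0.0355 = 0.0518/0.0355 = 1.46.
p-value = P(Z < 1.460) ≈ 0.9278.

z = 1.46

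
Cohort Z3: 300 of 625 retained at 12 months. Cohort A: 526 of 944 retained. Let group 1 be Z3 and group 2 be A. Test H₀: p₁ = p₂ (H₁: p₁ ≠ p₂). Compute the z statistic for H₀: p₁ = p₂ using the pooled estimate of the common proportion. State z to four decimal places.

p̂₁ = 300/625 = 0.480000, p̂₂ = 526/944 = 0.557203.
Pooled p̂ = (300+526)/(625+944) = 826/1569 = 0.526450.
SE = √(p̂(1−p̂)(1/n₁+1/n₂)) = √(0.526450·0.473550·0.00265932) = √(0.00066297) = 0.025748.
z = (0.480000 − 0.557203)/0.025748 = -0.077203/0.025748 = -2.9984.

z = -2.9984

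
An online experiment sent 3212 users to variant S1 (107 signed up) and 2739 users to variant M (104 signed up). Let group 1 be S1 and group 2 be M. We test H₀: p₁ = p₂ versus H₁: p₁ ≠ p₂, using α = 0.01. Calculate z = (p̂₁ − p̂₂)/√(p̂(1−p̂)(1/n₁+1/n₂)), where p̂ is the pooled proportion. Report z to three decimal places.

p̂₁ = 107/3212 = 0.033313, p̂₂ = 104/2739 = 0.037970.
Pooled p̂ = (107+104)/(3212+2739) = 211/5951 = 0.035456.
SE = √(p̂(1−p̂)(1/n₁+1/n₂)) = √(0.035456·0.964544·0.000676429) = √(2.31333e-05) = 0.004810.
z = (0.033313 − 0.037970)/0.004810 = -0.004657/0.004810 = -0.968.
p-value = 2·P(Z > 0.968) ≈ 0.3329, so at α = 0.01 we fail to reject H₀.

z = -0.968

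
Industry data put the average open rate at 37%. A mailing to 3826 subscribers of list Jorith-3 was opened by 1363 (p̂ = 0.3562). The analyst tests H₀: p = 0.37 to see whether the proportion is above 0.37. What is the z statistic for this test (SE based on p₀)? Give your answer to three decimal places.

z = -1.762

p̂ = 1363/3826 = 0.356247.
SE = √(p₀(1−p₀)/n) = √(0.2331/3826) = 0.007805.
z = (0.356247 − 0.37)/0.007805 = -0.013753/0.007805 = -1.762.
p-value = P(Z > -1.762) ≈ 0.9610.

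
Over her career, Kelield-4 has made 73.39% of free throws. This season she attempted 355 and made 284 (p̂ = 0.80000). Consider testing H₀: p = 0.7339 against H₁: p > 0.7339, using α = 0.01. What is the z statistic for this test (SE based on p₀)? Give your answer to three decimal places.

p̂ = 284/355 ≈ 0.800000.
SE = √(p₀(1−p₀)/n) = √(0.19529/355) = 0.023455.
z = (0.800000 − 0.7339)/0.023455 = 0.066100/0.023455 = 2.818.
p-value = P(Z > 2.818) ≈ 0.0024. With α = 0.01, reject H₀.

z = 2.818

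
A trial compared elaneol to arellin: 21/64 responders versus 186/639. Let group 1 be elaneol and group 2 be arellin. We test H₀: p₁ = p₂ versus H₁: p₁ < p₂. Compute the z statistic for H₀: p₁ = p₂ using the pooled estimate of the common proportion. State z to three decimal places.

z = 0.620

p̂₁ = 21/64 ≈ 0.32812, p̂₂ = 186/639 ≈ 0.29108.
Pooled p̂ = (21+186)/(64+639) = 207/703 = 0.29445.
SE = √(0.20775 × 0.0171899) = 0.05976.
z = (0.32812 − 0.29108)/0.05976 = 0.03704/0.05976 = 0.620.
p-value = P(Z < 0.620) ≈ 0.7323.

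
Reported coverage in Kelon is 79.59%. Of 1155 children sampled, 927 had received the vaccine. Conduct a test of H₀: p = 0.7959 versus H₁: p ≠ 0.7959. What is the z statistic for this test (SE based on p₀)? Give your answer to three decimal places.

z = 0.565

p̂ = 927/1155 = 0.80260.
Under H₀, SE = √(0.7959·0.2041/1155) = √(0.000140643) = 0.01186.
z = (0.80260 − 0.7959)/0.01186 = 0.00670/0.01186 = 0.565.
Two-sided p-value ≈ 2·Φ(−0.565) = 0.5723.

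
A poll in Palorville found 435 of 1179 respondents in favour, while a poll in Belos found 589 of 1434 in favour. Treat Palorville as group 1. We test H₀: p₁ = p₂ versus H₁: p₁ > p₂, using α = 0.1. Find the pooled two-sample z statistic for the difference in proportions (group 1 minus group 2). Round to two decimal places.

p̂₁ = 435/1179 ≈ 0.36896, p̂₂ = 589/1434 ≈ 0.41074.
Pooled p̂ = (435+589)/(1179+1434) = 1024/2613 = 0.39189.
SE = √(0.238312 × 0.00154553) = 0.01919.
z = (0.36896 − 0.41074)/0.01919 = -0.04178/0.01919 = -2.18.
p-value = P(Z > -2.177) ≈ 0.9853, so at α = 0.1 we fail to reject H₀.

z = -2.18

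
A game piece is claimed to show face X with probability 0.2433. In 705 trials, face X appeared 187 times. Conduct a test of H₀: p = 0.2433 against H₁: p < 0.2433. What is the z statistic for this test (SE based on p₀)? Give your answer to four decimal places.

z = 1.3582

p̂ = 187/705 ≈ 0.265248.
Under H₀, SE = √(0.2433·0.7567/705) = √(0.000261142) = 0.016160.
z = (0.265248 − 0.2433)/0.016160 = 0.021948/0.016160 = 1.3582.
p-value = P(Z < 1.358) ≈ 0.9128.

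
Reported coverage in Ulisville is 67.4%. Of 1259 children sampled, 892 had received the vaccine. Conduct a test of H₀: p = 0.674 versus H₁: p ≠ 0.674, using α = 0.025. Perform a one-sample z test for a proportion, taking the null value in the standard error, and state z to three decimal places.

z = 2.611

p̂ = 892/1259 ≈ 0.708499.
SE = √(p₀(1−p₀)/n) = √(0.21972/1259) = 0.013211.
z = (0.708499 − 0.674)/0.013211 = 0.034499/0.013211 = 2.611.
p-value = 2·P(Z > 2.611) ≈ 0.0090; since p < α = 0.025, reject H₀.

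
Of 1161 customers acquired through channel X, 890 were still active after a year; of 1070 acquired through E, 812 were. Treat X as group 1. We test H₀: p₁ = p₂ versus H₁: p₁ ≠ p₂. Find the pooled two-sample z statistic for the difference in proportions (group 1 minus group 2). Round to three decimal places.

p̂₁ = 890/1161 = 0.76658, p̂₂ = 812/1070 = 0.75888.
Pooled p̂ = (890+812)/(1161+1070) = 1702/2231 = 0.76289.
SE = √(p̂(1−p̂)(1/n₁+1/n₂)) = √(0.76289·0.23711·0.00179591) = √(0.000324863) = 0.01802.
z = (0.76658 − 0.75888)/0.01802 = 0.00770/0.01802 = 0.427.

z = 0.427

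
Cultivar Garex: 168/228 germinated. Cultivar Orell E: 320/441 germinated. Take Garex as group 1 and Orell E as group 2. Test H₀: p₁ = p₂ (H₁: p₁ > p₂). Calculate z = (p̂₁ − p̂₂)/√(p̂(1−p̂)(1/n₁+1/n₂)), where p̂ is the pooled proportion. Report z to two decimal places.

z = 0.31

p̂₁ = 168/228 = 0.7368, p̂₂ = 320/441 = 0.7256.
Pooled p̂ = (168+320)/(228+441) = 488/669 = 0.7294.
SE = √(p̂(1−p̂)(1/n₁+1/n₂)) = √(0.7294·0.2706·0.00665354) = √(0.0013131) = 0.0362.
z = (0.7368 − 0.7256)/0.0362 = 0.0112/0.0362 = 0.31.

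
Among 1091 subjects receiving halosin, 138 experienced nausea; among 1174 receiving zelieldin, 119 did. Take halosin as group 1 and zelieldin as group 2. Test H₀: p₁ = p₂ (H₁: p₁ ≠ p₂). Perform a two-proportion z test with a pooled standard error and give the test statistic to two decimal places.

p̂₁ = 138/1091 ≈ 0.12649, p̂₂ = 119/1174 ≈ 0.10136.
Pooled p̂ = (138+119)/(1091+1174) = 257/2265 = 0.11347.
SE = √(0.100591 × 0.00176838) = 0.01334.
z = (0.12649 − 0.10136)/0.01334 = 0.02513/0.01334 = 1.88.

z = 1.88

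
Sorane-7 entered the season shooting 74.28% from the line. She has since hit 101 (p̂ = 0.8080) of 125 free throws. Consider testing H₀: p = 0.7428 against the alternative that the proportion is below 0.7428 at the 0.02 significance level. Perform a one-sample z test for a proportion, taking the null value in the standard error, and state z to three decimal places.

p̂ = 101/125 ≈ 0.80800.
Under H₀, SE = √(0.7428·0.2572/125) = √(0.00152839) = 0.03909.
z = (0.80800 − 0.7428)/0.03909 = 0.06520/0.03909 = 1.668.
p-value = P(Z < 1.668) ≈ 0.9523, so at α = 0.02 we fail to reject H₀.

z = 1.668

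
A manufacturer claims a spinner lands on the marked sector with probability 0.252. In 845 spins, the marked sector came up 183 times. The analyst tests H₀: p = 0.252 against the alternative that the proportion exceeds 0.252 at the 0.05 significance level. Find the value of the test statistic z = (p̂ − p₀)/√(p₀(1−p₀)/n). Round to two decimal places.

p̂ = 183/845 ≈ 0.21657.
Under H₀, SE = √(0.252·0.748/845) = √(0.000223072) = 0.01494.
z = (0.21657 − 0.252)/0.01494 = -0.03543/0.01494 = -2.37.
p-value = P(Z > -2.372) ≈ 0.9912; since p > α = 0.05, fail to reject H₀.

z = -2.37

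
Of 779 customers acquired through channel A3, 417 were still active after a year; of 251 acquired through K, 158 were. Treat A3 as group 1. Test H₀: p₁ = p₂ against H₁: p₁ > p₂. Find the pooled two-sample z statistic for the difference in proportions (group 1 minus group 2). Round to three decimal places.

p̂₁ = 417/779 ≈ 0.53530, p̂₂ = 158/251 ≈ 0.62948.
Pooled p̂ = (417+158)/(779+251) = 575/1030 = 0.55825.
SE = √(0.246607 × 0.00526776) = 0.03604.
z = (0.53530 − 0.62948)/0.03604 = -0.09418/0.03604 = -2.613.
p-value = P(Z > -2.613) ≈ 0.9955.

z = -2.613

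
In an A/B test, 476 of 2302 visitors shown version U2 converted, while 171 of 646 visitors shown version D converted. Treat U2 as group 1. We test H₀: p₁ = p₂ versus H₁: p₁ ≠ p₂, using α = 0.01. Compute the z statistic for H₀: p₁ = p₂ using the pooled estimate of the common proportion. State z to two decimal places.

p̂₁ = 476/2302 ≈ 0.20678, p̂₂ = 171/646 ≈ 0.26471.
Pooled p̂ = (476+171)/(2302+646) = 647/2948 = 0.21947.
SE = √(0.171303 × 0.00198239) = 0.01843.
z = (0.20678 − 0.26471)/0.01843 = -0.05793/0.01843 = -3.14.
Two-sided p-value ≈ 2·Φ(−3.144) = 0.0017. With α = 0.01, reject H₀.

z = -3.14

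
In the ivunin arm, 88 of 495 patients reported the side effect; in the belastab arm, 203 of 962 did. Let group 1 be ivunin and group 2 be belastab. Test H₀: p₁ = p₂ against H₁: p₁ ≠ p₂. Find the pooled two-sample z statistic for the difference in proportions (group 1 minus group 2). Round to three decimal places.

z = -1.503

p̂₁ = 88/495 ≈ 0.17778, p̂₂ = 203/962 ≈ 0.21102.
Pooled p̂ = (88+203)/(495+962) = 291/1457 = 0.19973.
SE = √(p̂(1−p̂)(1/n₁+1/n₂)) = √(0.19973·0.80027·0.0030597) = √(0.000489048) = 0.02211.
z = (0.17778 − 0.21102)/0.02211 = -0.03324/0.02211 = -1.503.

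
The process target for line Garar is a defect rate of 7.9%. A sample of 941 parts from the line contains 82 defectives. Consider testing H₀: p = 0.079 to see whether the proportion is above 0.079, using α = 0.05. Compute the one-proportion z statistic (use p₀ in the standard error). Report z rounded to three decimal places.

z = 0.926

p̂ = 82/941 ≈ 0.08714.
SE = √(p₀(1−p₀)/n) = √(0.072759/941) = 0.00879.
z = (0.08714 − 0.079)/0.00879 = 0.00814/0.00879 = 0.926.
p-value = P(Z > 0.926) ≈ 0.1773; since p > α = 0.05, fail to reject H₀.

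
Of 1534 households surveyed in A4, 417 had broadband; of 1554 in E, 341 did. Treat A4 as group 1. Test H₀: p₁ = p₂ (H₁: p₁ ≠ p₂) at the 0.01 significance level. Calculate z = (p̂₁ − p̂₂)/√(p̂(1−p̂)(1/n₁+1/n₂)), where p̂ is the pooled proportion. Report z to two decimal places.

p̂₁ = 417/1534 ≈ 0.2718, p̂₂ = 341/1554 ≈ 0.2194.
Pooled p̂ = (417+341)/(1534+1554) = 758/3088 = 0.2455.
SE = √(p̂(1−p̂)(1/n₁+1/n₂)) = √(0.2455·0.7545·0.00129539) = √(0.000239923) = 0.0155.
z = (0.2718 − 0.2194)/0.0155 = 0.0524/0.0155 = 3.38.
Two-sided p-value ≈ 2·Φ(−3.383) = 0.0007, so at α = 0.01 we reject H₀.

z = 3.38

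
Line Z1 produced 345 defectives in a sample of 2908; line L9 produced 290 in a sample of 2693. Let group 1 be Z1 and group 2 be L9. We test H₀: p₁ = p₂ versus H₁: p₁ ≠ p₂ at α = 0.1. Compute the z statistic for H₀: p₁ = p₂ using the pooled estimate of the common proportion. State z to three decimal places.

p̂₁ = 345/2908 = 0.118638, p̂₂ = 290/2693 = 0.107687.
Pooled p̂ = (345+290)/(2908+2693) = 635/5601 = 0.113373.
SE = √(0.100519 × 0.000715212) = 0.008479.
z = (0.118638 − 0.107687)/0.008479 = 0.010951/0.008479 = 1.292.
Two-sided p-value ≈ 2·Φ(−1.292) = 0.1965, so at α = 0.1 we fail to reject H₀.

z = 1.292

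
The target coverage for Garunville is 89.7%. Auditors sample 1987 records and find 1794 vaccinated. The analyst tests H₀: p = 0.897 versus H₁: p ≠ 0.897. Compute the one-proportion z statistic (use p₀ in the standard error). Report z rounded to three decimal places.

p̂ = 1794/1987 = 0.90287.
Under H₀, SE = √(0.897·0.103/1987) = √(4.64977e-05) = 0.00682.
z = (0.90287 − 0.897)/0.00682 = 0.00587/0.00682 = 0.861.

z = 0.861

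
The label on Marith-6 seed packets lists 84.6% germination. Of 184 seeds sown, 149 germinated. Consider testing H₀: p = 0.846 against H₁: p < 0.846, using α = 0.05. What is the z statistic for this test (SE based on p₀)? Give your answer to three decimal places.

z = -1.361

p̂ = 149/184 = 0.80978.
SE = √(p₀(1−p₀)/n) = √(0.13028/184) = 0.02661.
z = (0.80978 − 0.846)/0.02661 = -0.03622/0.02661 = -1.361.
p-value = P(Z < -1.361) ≈ 0.0867; since p > α = 0.05, fail to reject H₀.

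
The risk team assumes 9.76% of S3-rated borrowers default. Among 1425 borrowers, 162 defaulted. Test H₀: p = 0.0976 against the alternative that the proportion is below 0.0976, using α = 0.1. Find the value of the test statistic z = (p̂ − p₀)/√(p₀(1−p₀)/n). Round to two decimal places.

p̂ = 162/1425 ≈ 0.11368.
Standard error under H₀: √(0.0976×0.9024/1425) = 0.00786.
z = (0.11368 − 0.0976)/0.00786 = 0.01608/0.00786 = 2.05.
p-value = P(Z < 2.046) ≈ 0.9796, so at α = 0.1 we fail to reject H₀.

z = 2.05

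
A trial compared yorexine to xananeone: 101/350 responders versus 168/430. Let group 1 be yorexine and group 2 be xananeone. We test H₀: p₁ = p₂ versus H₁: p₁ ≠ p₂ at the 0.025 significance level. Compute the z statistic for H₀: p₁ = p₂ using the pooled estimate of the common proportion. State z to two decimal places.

p̂₁ = 101/350 ≈ 0.28857, p̂₂ = 168/430 ≈ 0.39070.
Pooled p̂ = (101+168)/(350+430) = 269/780 = 0.34487.
SE = √(0.225935 × 0.00518272) = 0.03422.
z = (0.28857 − 0.39070)/0.03422 = -0.10213/0.03422 = -2.98.
p-value = 2·P(Z > 2.984) ≈ 0.0028, so at α = 0.025 we reject H₀.

z = -2.98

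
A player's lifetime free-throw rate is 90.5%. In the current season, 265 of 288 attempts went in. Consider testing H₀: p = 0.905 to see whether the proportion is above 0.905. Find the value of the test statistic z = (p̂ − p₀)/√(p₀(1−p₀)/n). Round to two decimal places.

p̂ = 265/288 = 0.92014.
SE = √(p₀(1−p₀)/n) = √(0.085975/288) = 0.01728.
z = (0.92014 − 0.905)/0.01728 = 0.01514/0.01728 = 0.88.
p-value = P(Z > 0.876) ≈ 0.1905.

z = 0.88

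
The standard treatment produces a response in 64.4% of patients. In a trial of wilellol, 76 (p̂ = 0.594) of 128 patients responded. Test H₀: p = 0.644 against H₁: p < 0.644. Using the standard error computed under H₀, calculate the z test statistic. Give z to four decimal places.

p̂ = 76/128 ≈ 0.593750.
Standard error under H₀: √(0.644×0.356/128) = 0.042322.
z = (0.593750 − 0.644)/0.042322 = -0.050250/0.042322 = -1.1873.
p-value = P(Z < -1.187) ≈ 0.1175.

z = -1.1873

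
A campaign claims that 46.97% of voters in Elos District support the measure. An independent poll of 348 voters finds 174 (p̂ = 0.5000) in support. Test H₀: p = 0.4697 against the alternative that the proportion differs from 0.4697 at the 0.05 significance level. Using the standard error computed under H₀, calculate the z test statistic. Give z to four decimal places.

p̂ = 174/348 = 0.5000000.
Standard error under H₀: √(0.4697×0.5303/348) = 0.0267536.
z = (0.5000000 − 0.4697)/0.0267536 = 0.0303000/0.0267536 = 1.1326.
p-value = 2·P(Z > 1.133) ≈ 0.2574. With α = 0.05, fail to reject H₀.

z = 1.1326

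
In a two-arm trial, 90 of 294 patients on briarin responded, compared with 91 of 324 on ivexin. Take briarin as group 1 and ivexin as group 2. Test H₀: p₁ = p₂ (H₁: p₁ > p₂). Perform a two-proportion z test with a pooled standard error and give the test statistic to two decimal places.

p̂₁ = 90/294 ≈ 0.3061, p̂₂ = 91/324 ≈ 0.2809.
Pooled p̂ = (90+91)/(294+324) = 181/618 = 0.2929.
SE = √(p̂(1−p̂)(1/n₁+1/n₂)) = √(0.2929·0.7071·0.00648778) = √(0.00134363) = 0.0367.
z = (0.3061 − 0.2809)/0.0367 = 0.0252/0.0367 = 0.69.
p-value = P(Z > 0.689) ≈ 0.2454.

z = 0.69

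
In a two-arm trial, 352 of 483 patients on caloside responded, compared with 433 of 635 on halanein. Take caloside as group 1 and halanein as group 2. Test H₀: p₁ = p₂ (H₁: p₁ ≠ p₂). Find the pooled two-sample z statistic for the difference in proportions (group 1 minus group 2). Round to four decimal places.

z = 1.6982

p̂₁ = 352/483 = 0.728778, p̂₂ = 433/635 = 0.681890.
Pooled p̂ = (352+433)/(483+635) = 785/1118 = 0.702147.
SE = √(0.209137 × 0.0036452) = 0.027611.
z = (0.728778 − 0.681890)/0.027611 = 0.046888/0.027611 = 1.6982.
p-value = 2·P(Z > 1.698) ≈ 0.0895.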